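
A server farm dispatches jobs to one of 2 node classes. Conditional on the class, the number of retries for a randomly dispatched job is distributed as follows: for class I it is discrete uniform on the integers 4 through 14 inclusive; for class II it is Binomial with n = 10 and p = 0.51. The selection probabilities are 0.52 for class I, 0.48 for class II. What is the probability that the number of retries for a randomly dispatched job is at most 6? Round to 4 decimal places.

Conditional on each class, P(X ≤ 6): I: 0.272727; II: 0.811227.
By total probability, P(X ≤ 6) = 0.52·0.272727 + 0.48·0.811227 = 0.531207.

0.5312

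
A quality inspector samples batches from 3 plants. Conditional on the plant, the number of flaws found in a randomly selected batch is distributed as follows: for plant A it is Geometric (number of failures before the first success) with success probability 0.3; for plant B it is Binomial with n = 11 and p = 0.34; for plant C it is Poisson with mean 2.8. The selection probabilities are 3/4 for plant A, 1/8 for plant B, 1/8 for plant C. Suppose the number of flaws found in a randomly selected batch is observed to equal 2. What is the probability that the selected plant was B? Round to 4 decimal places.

Likelihoods P(X=2 | ·): A: 0.147; B: 0.151083; C: 0.238375.
Posterior ∝ prior × likelihood. Numerator for B: 0.125·0.151083 = 0.0188854.
Normalizing constant: 0.75·0.147 + 0.125·0.151083 + 0.125·0.238375 = 0.158932.
P(B | observation) = 0.0188854 / 0.158932 = 0.118827.

0.1188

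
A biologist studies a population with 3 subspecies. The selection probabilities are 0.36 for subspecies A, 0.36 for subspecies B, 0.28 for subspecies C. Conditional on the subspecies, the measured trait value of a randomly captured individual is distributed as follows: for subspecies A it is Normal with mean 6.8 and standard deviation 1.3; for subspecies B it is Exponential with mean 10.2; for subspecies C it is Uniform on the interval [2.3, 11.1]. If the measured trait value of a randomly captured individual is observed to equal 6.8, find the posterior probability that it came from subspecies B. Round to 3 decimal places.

Likelihoods f(6.8 | ·): A: 0.306879; B: 0.050335; C: 0.113636.
Posterior ∝ prior × likelihood. Numerator for B: 0.36·0.050335 = 0.0181206.
Normalizing constant: 0.36·0.306879 + 0.36·0.050335 + 0.28·0.113636 = 0.160415.
P(B | observation) = 0.0181206 / 0.160415 = 0.112961.

0.113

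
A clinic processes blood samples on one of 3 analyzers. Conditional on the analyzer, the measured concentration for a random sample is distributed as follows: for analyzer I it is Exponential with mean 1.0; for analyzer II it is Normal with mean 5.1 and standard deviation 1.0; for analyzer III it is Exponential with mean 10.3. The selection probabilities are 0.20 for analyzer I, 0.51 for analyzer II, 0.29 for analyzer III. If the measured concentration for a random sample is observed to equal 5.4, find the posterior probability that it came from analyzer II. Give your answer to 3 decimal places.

0.917

Likelihoods f(5.4 | ·): I: 0.00451658; II: 0.381388; III: 0.0574744.
Posterior ∝ prior × likelihood. Numerator for II: 0.51·0.381388 = 0.194508.
Normalizing constant: 0.2·0.00451658 + 0.51·0.381388 + 0.29·0.0574744 = 0.212079.
P(II | observation) = 0.194508 / 0.212079 = 0.917149.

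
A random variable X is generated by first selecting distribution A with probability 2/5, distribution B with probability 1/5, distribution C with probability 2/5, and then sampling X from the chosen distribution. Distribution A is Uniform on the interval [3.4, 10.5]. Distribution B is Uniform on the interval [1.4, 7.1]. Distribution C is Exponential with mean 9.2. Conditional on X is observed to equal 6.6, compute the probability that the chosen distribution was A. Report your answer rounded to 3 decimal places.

Likelihoods f(6.6 | ·): A: 0.140845; B: 0.175439; C: 0.0530461.
Posterior ∝ prior × likelihood. Numerator for A: 0.4·0.140845 = 0.056338.
Normalizing constant: 0.4·0.140845 + 0.2·0.175439 + 0.4·0.0530461 = 0.112644.
P(A | observation) = 0.056338 / 0.112644 = 0.500142.

0.500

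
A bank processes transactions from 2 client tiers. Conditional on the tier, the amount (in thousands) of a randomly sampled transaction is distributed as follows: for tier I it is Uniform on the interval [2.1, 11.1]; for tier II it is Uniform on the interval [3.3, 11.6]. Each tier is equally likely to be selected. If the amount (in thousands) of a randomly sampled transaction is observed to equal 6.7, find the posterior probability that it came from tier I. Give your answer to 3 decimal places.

Likelihoods f(6.7 | ·): I: 0.111111; II: 0.120482.
Posterior ∝ prior × likelihood. Numerator for I: 0.5·0.111111 = 0.0555556.
Normalizing constant: 0.5·0.111111 + 0.5·0.120482 = 0.115797.
P(I | observation) = 0.0555556 / 0.115797 = 0.479769.

0.480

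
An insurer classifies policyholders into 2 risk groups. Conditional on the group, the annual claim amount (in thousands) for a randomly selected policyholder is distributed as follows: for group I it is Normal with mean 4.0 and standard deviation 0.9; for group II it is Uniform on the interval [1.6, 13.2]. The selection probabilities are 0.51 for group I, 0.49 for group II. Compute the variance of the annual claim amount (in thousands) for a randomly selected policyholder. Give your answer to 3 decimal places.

Per component, I: μ=4, E[X²]=16.81; II: μ=7.4, E[X²]=65.9733.
E[X] = 0.51·4 + 0.49·7.4 = 5.666.
E[X²] = 0.51·16.81 + 0.49·65.9733 = 40.9.
Var(X) = E[X²] − (E[X])² = 40.9 − 32.1036 = 8.79648.

8.796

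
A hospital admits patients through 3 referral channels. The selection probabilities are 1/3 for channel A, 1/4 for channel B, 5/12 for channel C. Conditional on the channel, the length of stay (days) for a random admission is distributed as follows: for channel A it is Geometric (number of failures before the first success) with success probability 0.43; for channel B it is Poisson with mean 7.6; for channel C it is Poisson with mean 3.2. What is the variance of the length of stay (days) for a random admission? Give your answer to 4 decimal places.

Per component, A: μ=1.32558, E[X²]=4.83991; B: μ=7.6, E[X²]=65.36; C: μ=3.2, E[X²]=13.44.
E[X] = 0.333333·1.32558 + 0.25·7.6 + 0.416667·3.2 = 3.67519.
E[X²] = 0.333333·4.83991 + 0.25·65.36 + 0.416667·13.44 = 23.5533.
Var(X) = E[X²] − (E[X])² = 23.5533 − 13.507 = 10.0463.

10.0463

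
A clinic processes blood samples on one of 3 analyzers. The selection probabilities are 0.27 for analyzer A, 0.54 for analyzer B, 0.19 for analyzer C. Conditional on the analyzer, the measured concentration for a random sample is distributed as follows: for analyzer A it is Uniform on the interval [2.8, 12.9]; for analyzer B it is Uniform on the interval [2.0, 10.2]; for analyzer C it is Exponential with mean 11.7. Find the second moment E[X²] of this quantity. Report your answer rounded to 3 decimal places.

94.071

For each component E[X²] = Var + (mean)², giving A: 70.1233; B: 42.8133; C: 273.78.
Overall E[X²] = 0.27·70.1233 + 0.54·42.8133 + 0.19·273.78 = 94.0707.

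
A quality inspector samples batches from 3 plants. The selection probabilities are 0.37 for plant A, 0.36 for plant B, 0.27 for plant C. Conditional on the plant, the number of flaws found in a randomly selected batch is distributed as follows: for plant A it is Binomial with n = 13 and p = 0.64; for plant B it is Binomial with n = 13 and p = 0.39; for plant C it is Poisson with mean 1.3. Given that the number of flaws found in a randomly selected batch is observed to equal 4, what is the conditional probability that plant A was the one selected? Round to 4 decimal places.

Likelihoods P(X=4 | ·): A: 0.0121828; B: 0.193434; C: 0.0324324.
Posterior ∝ prior × likelihood. Numerator for A: 0.37·0.0121828 = 0.00450765.
Normalizing constant: 0.37·0.0121828 + 0.36·0.193434 + 0.27·0.0324324 = 0.0829007.
P(A | observation) = 0.00450765 / 0.0829007 = 0.0543741.

0.0544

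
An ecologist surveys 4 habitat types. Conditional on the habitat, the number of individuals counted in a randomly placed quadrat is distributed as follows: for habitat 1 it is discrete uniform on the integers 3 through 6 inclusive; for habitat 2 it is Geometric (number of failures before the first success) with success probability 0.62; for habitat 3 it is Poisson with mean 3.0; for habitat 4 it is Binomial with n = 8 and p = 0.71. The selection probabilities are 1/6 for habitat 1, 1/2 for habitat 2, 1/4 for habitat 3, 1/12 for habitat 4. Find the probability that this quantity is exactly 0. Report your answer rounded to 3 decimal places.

0.322

Conditional on each habitat, P(X = 0): 1: 0; 2: 0.62; 3: 0.0497871; 4: 5.00246e-05.
By total probability, P(X = 0) = 0.166667·0 + 0.5·0.62 + 0.25·0.0497871 + 0.0833333·5.00246e-05 = 0.322451.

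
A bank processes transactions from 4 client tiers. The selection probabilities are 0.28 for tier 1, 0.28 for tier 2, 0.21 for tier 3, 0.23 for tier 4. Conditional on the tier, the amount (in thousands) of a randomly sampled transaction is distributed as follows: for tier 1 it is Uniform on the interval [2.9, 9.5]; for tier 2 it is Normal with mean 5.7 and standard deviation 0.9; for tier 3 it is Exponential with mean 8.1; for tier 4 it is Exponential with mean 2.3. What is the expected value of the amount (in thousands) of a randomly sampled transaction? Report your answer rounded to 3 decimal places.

5.562

Component means — 1: 6.2; 2: 5.7; 3: 8.1; 4: 2.3.
E[X] = 0.28·6.2 + 0.28·5.7 + 0.21·8.1 + 0.23·2.3 = 5.562.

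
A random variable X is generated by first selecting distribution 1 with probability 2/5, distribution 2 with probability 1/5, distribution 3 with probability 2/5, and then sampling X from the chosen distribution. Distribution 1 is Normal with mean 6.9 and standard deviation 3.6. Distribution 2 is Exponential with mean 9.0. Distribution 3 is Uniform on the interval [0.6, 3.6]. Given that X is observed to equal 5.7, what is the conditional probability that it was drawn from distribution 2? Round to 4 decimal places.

0.2196

Likelihoods f(5.7 | ·): 1: 0.104829; 2: 0.0589799; 3: 0.
Posterior ∝ prior × likelihood. Numerator for 2: 0.2·0.0589799 = 0.011796.
Normalizing constant: 0.4·0.104829 + 0.2·0.0589799 + 0.4·0 = 0.0537275.
P(2 | observation) = 0.011796 / 0.0537275 = 0.219552.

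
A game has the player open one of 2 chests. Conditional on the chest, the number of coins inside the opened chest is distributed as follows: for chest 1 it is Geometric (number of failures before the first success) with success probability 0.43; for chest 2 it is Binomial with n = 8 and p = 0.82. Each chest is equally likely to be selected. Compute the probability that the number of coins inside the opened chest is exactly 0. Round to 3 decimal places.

Conditional on each chest, P(X = 0): 1: 0.43; 2: 1.102e-06.
By total probability, P(X = 0) = 0.5·0.43 + 0.5·1.102e-06 = 0.215001.

0.215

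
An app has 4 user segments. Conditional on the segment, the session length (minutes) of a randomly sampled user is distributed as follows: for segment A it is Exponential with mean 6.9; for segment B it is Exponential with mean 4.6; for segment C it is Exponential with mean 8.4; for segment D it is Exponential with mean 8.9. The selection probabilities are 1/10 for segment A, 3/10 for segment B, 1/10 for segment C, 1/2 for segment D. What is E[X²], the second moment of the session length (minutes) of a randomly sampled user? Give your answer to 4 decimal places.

115.5400

For each component E[X²] = Var + (mean)², giving A: 95.22; B: 42.32; C: 141.12; D: 158.42.
Overall E[X²] = 0.1·95.22 + 0.3·42.32 + 0.1·141.12 + 0.5·158.42 = 115.54.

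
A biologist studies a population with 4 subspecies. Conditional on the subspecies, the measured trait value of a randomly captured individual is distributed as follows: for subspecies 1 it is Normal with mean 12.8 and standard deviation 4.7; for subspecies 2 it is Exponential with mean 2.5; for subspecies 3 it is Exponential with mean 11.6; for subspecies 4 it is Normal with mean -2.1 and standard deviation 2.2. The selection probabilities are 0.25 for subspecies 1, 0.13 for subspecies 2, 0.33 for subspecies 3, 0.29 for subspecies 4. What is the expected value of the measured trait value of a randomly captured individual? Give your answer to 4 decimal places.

Component means — 1: 12.8; 2: 2.5; 3: 11.6; 4: -2.1.
E[X] = 0.25·12.8 + 0.13·2.5 + 0.33·11.6 + 0.29·-2.1 = 6.744.

6.7440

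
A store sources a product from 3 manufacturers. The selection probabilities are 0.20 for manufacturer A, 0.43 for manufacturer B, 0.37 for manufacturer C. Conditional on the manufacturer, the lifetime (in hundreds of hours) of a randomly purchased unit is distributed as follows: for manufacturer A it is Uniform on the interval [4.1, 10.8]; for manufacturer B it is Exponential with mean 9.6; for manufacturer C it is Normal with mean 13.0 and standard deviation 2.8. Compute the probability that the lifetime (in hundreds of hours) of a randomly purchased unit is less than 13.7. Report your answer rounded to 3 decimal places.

Conditional on each manufacturer, P(X < 13.7): A: 1; B: 0.759992; C: 0.598706.
By total probability, P(X < 13.7) = 0.2·1 + 0.43·0.759992 + 0.37·0.598706 = 0.748318.

0.748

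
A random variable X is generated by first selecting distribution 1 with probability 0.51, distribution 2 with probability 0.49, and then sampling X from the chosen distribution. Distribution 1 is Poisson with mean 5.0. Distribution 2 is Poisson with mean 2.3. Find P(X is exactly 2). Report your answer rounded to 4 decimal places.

0.1729

Conditional on each component, P(X = 2): 1: 0.0842243; 2: 0.265185.
By total probability, P(X = 2) = 0.51·0.0842243 + 0.49·0.265185 = 0.172895.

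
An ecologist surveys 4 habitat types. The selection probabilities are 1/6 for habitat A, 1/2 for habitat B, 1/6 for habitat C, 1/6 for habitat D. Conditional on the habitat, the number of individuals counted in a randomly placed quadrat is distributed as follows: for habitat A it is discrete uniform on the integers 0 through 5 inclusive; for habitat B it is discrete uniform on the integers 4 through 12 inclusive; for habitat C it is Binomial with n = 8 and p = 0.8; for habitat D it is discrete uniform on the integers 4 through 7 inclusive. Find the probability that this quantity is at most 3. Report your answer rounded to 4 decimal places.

Conditional on each habitat, P(X ≤ 3): A: 0.666667; B: 0; C: 0.0104064; D: 0.
By total probability, P(X ≤ 3) = 0.166667·0.666667 + 0.5·0 + 0.166667·0.0104064 + 0.166667·0 = 0.112846.

0.1128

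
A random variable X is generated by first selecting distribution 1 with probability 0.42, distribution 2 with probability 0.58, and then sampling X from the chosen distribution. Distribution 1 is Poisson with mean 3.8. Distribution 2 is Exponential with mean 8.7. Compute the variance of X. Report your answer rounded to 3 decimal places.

51.345

Per component, 1: μ=3.8, E[X²]=18.24; 2: μ=8.7, E[X²]=151.38.
E[X] = 0.42·3.8 + 0.58·8.7 = 6.642.
E[X²] = 0.42·18.24 + 0.58·151.38 = 95.4612.
Var(X) = E[X²] − (E[X])² = 95.4612 − 44.1162 = 51.345.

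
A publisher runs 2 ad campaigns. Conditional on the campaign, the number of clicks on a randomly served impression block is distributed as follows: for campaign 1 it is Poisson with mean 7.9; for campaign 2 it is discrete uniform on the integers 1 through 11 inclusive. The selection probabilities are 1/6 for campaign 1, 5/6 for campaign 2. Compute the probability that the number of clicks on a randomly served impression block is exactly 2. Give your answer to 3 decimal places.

Conditional on each campaign, P(X = 2): 1: 0.0115691; 2: 0.0909091.
By total probability, P(X = 2) = 0.166667·0.0115691 + 0.833333·0.0909091 = 0.0776858.

0.078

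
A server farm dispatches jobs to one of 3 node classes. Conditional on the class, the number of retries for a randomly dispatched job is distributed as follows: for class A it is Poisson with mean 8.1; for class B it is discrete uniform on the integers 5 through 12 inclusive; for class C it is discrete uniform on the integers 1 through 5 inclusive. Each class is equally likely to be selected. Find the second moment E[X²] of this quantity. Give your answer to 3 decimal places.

For each component E[X²] = Var + (mean)², giving A: 73.71; B: 77.5; C: 11.
Overall E[X²] = 0.333333·73.71 + 0.333333·77.5 + 0.333333·11 = 54.07.

54.070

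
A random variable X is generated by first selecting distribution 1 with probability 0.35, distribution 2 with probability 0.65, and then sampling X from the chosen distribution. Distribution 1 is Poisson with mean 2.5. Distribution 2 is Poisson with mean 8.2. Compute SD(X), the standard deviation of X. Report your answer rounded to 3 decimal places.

Per component, 1: μ=2.5, E[X²]=8.75; 2: μ=8.2, E[X²]=75.44.
E[X] = 0.35·2.5 + 0.65·8.2 = 6.205.
E[X²] = 0.35·8.75 + 0.65·75.44 = 52.0985.
Var(X) = E[X²] − (E[X])² = 52.0985 − 38.502 = 13.5965.
SD(X) = √13.5965 = 3.68734.

3.687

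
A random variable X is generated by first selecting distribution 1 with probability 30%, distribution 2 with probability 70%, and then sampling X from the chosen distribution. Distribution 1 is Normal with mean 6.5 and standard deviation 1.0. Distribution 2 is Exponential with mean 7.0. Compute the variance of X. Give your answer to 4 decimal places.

Per component, 1: μ=6.5, E[X²]=43.25; 2: μ=7, E[X²]=98.
E[X] = 0.3·6.5 + 0.7·7 = 6.85.
E[X²] = 0.3·43.25 + 0.7·98 = 81.575.
Var(X) = E[X²] − (E[X])² = 81.575 − 46.9225 = 34.6525.

34.6525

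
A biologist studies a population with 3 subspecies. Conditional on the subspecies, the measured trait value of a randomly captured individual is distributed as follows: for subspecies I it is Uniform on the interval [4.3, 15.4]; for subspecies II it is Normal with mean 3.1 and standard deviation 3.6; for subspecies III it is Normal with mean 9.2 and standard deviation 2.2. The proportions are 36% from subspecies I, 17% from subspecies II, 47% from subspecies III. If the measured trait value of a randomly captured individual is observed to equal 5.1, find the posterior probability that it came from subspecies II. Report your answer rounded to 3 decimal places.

Likelihoods f(5.1 | ·): I: 0.0900901; II: 0.0949701; III: 0.0319378.
Posterior ∝ prior × likelihood. Numerator for II: 0.17·0.0949701 = 0.0161449.
Normalizing constant: 0.36·0.0900901 + 0.17·0.0949701 + 0.47·0.0319378 = 0.0635881.
P(II | observation) = 0.0161449 / 0.0635881 = 0.253898.

0.254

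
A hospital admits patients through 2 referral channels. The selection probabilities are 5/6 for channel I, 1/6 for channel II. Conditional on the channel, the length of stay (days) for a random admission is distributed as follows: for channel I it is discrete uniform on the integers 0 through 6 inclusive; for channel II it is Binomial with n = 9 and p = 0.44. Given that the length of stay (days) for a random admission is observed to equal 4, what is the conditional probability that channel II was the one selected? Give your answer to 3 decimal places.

0.267

Likelihoods P(X=4 | ·): I: 0.142857; II: 0.260089.
Posterior ∝ prior × likelihood. Numerator for II: 0.166667·0.260089 = 0.0433481.
Normalizing constant: 0.833333·0.142857 + 0.166667·0.260089 = 0.162396.
P(II | observation) = 0.0433481 / 0.162396 = 0.266929.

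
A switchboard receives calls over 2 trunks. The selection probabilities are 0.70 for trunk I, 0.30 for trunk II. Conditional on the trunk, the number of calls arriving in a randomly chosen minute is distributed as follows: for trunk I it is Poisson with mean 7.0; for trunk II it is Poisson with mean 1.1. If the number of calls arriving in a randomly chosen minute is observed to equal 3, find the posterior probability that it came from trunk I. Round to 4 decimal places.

Likelihoods P(X=3 | ·): I: 0.0521293; II: 0.0738419.
Posterior ∝ prior × likelihood. Numerator for I: 0.7·0.0521293 = 0.0364905.
Normalizing constant: 0.7·0.0521293 + 0.3·0.0738419 = 0.058643.
P(I | observation) = 0.0364905 / 0.058643 = 0.622247.

0.6222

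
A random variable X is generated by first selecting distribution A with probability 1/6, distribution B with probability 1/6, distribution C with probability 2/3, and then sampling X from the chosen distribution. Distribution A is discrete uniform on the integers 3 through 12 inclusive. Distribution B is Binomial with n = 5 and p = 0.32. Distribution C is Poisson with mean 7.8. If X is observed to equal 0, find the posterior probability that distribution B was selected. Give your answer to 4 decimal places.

0.9889

Likelihoods P(X=0 | ·): A: 0; B: 0.145393; C: 0.000409735.
Posterior ∝ prior × likelihood. Numerator for B: 0.166667·0.145393 = 0.0242322.
Normalizing constant: 0.166667·0 + 0.166667·0.145393 + 0.666667·0.000409735 = 0.0245054.
P(B | observation) = 0.0242322 / 0.0245054 = 0.988853.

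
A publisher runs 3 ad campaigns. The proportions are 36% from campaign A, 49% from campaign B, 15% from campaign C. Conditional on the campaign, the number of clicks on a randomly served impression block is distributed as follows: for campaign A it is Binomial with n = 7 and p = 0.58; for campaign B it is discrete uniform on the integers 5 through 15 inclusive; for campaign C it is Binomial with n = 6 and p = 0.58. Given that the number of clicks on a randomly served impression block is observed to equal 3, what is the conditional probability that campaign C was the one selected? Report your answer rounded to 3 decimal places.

0.362

Likelihoods P(X=3 | ·): A: 0.212495; B: 0; C: 0.289109.
Posterior ∝ prior × likelihood. Numerator for C: 0.15·0.289109 = 0.0433664.
Normalizing constant: 0.36·0.212495 + 0.49·0 + 0.15·0.289109 = 0.119865.
P(C | observation) = 0.0433664 / 0.119865 = 0.361795.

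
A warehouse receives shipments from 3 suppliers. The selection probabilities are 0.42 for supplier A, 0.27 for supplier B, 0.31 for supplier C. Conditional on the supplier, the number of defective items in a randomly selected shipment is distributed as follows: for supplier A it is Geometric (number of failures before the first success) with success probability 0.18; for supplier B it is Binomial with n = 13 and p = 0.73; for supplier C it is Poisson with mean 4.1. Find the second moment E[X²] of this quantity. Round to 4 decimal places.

For each component E[X²] = Var + (mean)², giving A: 46.0617; B: 92.6224; C: 20.91.
Overall E[X²] = 0.42·46.0617 + 0.27·92.6224 + 0.31·20.91 = 50.8361.

50.8361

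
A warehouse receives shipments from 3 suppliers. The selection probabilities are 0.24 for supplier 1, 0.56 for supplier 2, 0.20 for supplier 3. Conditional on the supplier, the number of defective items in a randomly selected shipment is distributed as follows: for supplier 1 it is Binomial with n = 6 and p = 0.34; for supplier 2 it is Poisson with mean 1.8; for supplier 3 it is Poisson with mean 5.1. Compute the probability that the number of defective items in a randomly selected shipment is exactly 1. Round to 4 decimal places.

0.2342

Conditional on each supplier, P(X = 1): 1: 0.255476; 2: 0.297538; 3: 0.0310934.
By total probability, P(X = 1) = 0.24·0.255476 + 0.56·0.297538 + 0.2·0.0310934 = 0.234154.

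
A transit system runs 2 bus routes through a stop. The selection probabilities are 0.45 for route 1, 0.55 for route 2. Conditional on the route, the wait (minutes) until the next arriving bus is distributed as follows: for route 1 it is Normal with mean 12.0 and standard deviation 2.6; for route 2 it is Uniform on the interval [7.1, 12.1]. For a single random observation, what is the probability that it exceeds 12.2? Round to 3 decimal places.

Conditional on each route, P(X > 12.2): 1: 0.469342; 2: 0.
By total probability, P(X > 12.2) = 0.45·0.469342 + 0.55·0 = 0.211204.

0.211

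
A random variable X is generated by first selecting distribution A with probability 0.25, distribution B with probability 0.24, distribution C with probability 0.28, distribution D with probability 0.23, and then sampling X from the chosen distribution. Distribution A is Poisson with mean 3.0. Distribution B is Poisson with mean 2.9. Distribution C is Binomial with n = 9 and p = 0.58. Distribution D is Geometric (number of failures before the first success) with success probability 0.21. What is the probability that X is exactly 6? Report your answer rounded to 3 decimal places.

Conditional on each component, P(X = 6): A: 0.0504094; B: 0.0454571; C: 0.236916; D: 0.0510484.
By total probability, P(X = 6) = 0.25·0.0504094 + 0.24·0.0454571 + 0.28·0.236916 + 0.23·0.0510484 = 0.10159.

0.102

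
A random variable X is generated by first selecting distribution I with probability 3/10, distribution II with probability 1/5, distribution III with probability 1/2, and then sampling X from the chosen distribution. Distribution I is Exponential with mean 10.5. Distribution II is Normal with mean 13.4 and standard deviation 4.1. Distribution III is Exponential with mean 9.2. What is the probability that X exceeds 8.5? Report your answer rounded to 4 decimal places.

0.5088

Conditional on each component, P(X > 8.5): I: 0.44507; II: 0.88398; III: 0.396963.
By total probability, P(X > 8.5) = 0.3·0.44507 + 0.2·0.88398 + 0.5·0.396963 = 0.508798.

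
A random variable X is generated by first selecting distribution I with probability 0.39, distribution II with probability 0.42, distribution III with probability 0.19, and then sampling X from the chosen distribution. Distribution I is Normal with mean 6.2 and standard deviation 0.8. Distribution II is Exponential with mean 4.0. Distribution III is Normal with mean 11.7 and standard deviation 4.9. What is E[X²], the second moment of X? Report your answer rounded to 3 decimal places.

59.252

For each component E[X²] = Var + (mean)², giving I: 39.08; II: 32; III: 160.9.
Overall E[X²] = 0.39·39.08 + 0.42·32 + 0.19·160.9 = 59.2522.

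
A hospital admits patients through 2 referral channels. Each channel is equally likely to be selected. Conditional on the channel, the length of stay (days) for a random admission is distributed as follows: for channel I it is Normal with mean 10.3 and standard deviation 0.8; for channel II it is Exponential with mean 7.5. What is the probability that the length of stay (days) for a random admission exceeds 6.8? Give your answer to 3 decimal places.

0.702

Conditional on each channel, P(X > 6.8): I: 0.999994; II: 0.403868.
By total probability, P(X > 6.8) = 0.5·0.999994 + 0.5·0.403868 = 0.701931.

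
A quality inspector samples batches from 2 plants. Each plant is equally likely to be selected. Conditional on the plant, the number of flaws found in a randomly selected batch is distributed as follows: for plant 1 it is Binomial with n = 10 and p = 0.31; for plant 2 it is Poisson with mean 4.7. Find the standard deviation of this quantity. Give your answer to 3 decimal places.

2.015

Per component, 1: μ=3.1, E[X²]=11.749; 2: μ=4.7, E[X²]=26.79.
E[X] = 0.5·3.1 + 0.5·4.7 = 3.9.
E[X²] = 0.5·11.749 + 0.5·26.79 = 19.2695.
Var(X) = E[X²] − (E[X])² = 19.2695 − 15.21 = 4.0595.
SD(X) = √4.0595 = 2.01482.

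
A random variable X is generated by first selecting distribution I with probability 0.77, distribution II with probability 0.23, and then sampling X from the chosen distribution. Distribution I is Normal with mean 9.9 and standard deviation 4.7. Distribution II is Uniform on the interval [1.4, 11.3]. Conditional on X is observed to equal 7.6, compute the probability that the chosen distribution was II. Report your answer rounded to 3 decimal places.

Likelihoods f(7.6 | ·): I: 0.0753028; II: 0.10101.
Posterior ∝ prior × likelihood. Numerator for II: 0.23·0.10101 = 0.0232323.
Normalizing constant: 0.77·0.0753028 + 0.23·0.10101 = 0.0812154.
P(II | observation) = 0.0232323 / 0.0812154 = 0.286058.

0.286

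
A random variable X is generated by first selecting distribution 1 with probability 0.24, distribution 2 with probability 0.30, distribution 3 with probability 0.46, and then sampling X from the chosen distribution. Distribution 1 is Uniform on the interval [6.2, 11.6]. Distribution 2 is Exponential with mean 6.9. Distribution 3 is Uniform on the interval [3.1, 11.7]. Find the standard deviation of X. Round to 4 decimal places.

4.2746

Per component, 1: μ=8.9, E[X²]=81.64; 2: μ=6.9, E[X²]=95.22; 3: μ=7.4, E[X²]=60.9233.
E[X] = 0.24·8.9 + 0.3·6.9 + 0.46·7.4 = 7.61.
E[X²] = 0.24·81.64 + 0.3·95.22 + 0.46·60.9233 = 76.1843.
Var(X) = E[X²] − (E[X])² = 76.1843 − 57.9121 = 18.2722.
SD(X) = √18.2722 = 4.2746.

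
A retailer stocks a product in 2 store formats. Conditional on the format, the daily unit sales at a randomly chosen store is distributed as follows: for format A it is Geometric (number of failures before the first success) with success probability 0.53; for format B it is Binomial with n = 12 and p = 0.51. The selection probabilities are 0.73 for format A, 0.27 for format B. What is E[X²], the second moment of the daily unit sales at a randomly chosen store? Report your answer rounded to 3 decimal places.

12.718

For each component E[X²] = Var + (mean)², giving A: 2.45959; B: 40.4532.
Overall E[X²] = 0.73·2.45959 + 0.27·40.4532 = 12.7179.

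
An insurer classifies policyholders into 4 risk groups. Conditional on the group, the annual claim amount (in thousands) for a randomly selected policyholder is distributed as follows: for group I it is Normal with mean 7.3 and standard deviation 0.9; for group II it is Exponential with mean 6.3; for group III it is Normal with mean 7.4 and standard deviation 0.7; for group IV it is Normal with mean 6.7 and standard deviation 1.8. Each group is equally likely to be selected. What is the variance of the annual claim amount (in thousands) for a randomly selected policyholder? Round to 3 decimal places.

Per component, I: μ=7.3, E[X²]=54.1; II: μ=6.3, E[X²]=79.38; III: μ=7.4, E[X²]=55.25; IV: μ=6.7, E[X²]=48.13.
E[X] = 0.25·7.3 + 0.25·6.3 + 0.25·7.4 + 0.25·6.7 = 6.925.
E[X²] = 0.25·54.1 + 0.25·79.38 + 0.25·55.25 + 0.25·48.13 = 59.215.
Var(X) = E[X²] − (E[X])² = 59.215 − 47.9556 = 11.2594.

11.259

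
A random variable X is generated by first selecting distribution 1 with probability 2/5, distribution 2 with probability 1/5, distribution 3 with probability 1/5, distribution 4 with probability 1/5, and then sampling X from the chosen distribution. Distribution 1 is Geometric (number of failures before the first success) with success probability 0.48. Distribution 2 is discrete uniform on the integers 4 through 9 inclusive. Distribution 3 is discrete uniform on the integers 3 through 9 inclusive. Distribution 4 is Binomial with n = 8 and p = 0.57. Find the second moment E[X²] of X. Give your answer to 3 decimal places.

22.956

For each component E[X²] = Var + (mean)², giving 1: 3.43056; 2: 45.1667; 3: 40; 4: 22.7544.
Overall E[X²] = 0.4·3.43056 + 0.2·45.1667 + 0.2·40 + 0.2·22.7544 = 22.9564.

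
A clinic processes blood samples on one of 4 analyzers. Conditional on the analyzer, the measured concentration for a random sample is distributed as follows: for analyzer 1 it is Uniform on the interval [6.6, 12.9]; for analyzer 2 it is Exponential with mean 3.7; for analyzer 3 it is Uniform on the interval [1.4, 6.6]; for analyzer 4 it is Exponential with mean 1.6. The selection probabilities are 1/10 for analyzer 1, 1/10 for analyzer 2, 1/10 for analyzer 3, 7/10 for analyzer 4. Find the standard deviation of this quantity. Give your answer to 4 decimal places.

Per component, 1: μ=9.75, E[X²]=98.37; 2: μ=3.7, E[X²]=27.38; 3: μ=4, E[X²]=18.2533; 4: μ=1.6, E[X²]=5.12.
E[X] = 0.1·9.75 + 0.1·3.7 + 0.1·4 + 0.7·1.6 = 2.865.
E[X²] = 0.1·98.37 + 0.1·27.38 + 0.1·18.2533 + 0.7·5.12 = 17.9843.
Var(X) = E[X²] − (E[X])² = 17.9843 − 8.20823 = 9.77611.
SD(X) = √9.77611 = 3.12668.

3.1267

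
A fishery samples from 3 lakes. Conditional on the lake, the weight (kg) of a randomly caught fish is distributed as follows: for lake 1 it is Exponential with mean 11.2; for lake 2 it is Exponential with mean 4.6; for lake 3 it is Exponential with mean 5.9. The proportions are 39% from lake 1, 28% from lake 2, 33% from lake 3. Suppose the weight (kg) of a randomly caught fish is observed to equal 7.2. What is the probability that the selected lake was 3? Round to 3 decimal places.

Likelihoods f(7.2 | ·): 1: 0.0469454; 2: 0.045444; 3: 0.0500221.
Posterior ∝ prior × likelihood. Numerator for 3: 0.33·0.0500221 = 0.0165073.
Normalizing constant: 0.39·0.0469454 + 0.28·0.045444 + 0.33·0.0500221 = 0.0475403.
P(3 | observation) = 0.0165073 / 0.0475403 = 0.347227.

0.347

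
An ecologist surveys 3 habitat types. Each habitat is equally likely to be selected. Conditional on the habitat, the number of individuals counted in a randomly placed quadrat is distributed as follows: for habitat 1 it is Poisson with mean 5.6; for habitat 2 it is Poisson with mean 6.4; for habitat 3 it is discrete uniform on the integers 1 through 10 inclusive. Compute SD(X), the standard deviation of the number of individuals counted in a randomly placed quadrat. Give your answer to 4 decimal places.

Per component, 1: μ=5.6, E[X²]=36.96; 2: μ=6.4, E[X²]=47.36; 3: μ=5.5, E[X²]=38.5.
E[X] = 0.333333·5.6 + 0.333333·6.4 + 0.333333·5.5 = 5.83333.
E[X²] = 0.333333·36.96 + 0.333333·47.36 + 0.333333·38.5 = 40.94.
Var(X) = E[X²] − (E[X])² = 40.94 − 34.0278 = 6.91222.
SD(X) = √6.91222 = 2.62911.

2.6291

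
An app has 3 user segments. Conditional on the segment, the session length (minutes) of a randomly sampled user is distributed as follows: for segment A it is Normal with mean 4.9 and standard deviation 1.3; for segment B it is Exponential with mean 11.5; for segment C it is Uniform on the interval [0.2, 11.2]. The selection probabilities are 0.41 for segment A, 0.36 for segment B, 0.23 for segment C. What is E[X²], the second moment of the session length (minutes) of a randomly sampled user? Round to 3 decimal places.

For each component E[X²] = Var + (mean)², giving A: 25.7; B: 264.5; C: 42.5733.
Overall E[X²] = 0.41·25.7 + 0.36·264.5 + 0.23·42.5733 = 115.549.

115.549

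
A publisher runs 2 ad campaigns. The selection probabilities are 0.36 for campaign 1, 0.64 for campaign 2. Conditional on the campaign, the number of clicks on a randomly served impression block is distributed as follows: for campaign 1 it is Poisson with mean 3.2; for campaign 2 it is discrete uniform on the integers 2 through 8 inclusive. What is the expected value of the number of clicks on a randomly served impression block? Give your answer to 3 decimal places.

4.352

Component means — 1: 3.2; 2: 5.
E[X] = 0.36·3.2 + 0.64·5 = 4.352.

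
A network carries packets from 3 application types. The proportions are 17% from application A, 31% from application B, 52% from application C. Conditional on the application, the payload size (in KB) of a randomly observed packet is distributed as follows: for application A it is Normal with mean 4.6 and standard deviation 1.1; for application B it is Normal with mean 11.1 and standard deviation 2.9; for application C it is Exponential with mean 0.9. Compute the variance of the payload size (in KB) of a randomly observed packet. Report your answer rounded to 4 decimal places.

23.4420

Per component, A: μ=4.6, E[X²]=22.37; B: μ=11.1, E[X²]=131.62; C: μ=0.9, E[X²]=1.62.
E[X] = 0.17·4.6 + 0.31·11.1 + 0.52·0.9 = 4.691.
E[X²] = 0.17·22.37 + 0.31·131.62 + 0.52·1.62 = 45.4475.
Var(X) = E[X²] − (E[X])² = 45.4475 − 22.0055 = 23.442.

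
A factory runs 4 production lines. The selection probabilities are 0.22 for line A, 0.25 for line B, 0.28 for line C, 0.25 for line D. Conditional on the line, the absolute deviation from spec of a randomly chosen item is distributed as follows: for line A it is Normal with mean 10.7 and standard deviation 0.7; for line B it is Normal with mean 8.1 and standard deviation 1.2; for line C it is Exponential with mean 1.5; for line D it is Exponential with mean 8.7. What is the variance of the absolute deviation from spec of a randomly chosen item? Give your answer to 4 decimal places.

Per component, A: μ=10.7, E[X²]=114.98; B: μ=8.1, E[X²]=67.05; C: μ=1.5, E[X²]=4.5; D: μ=8.7, E[X²]=151.38.
E[X] = 0.22·10.7 + 0.25·8.1 + 0.28·1.5 + 0.25·8.7 = 6.974.
E[X²] = 0.22·114.98 + 0.25·67.05 + 0.28·4.5 + 0.25·151.38 = 81.1631.
Var(X) = E[X²] − (E[X])² = 81.1631 − 48.6367 = 32.5264.

32.5264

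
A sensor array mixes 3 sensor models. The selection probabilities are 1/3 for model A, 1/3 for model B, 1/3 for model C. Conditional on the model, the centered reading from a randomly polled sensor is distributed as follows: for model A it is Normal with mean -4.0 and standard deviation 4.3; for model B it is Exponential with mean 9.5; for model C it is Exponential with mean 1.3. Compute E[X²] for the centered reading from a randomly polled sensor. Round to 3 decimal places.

For each component E[X²] = Var + (mean)², giving A: 34.49; B: 180.5; C: 3.38.
Overall E[X²] = 0.333333·34.49 + 0.333333·180.5 + 0.333333·3.38 = 72.79.

72.790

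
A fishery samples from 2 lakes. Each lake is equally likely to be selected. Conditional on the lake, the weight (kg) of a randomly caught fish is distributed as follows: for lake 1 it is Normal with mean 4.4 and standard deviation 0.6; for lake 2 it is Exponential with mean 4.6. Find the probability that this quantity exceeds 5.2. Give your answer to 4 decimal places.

0.2071

Conditional on each lake, P(X > 5.2): 1: 0.0912112; 2: 0.322893.
By total probability, P(X > 5.2) = 0.5·0.0912112 + 0.5·0.322893 = 0.207052.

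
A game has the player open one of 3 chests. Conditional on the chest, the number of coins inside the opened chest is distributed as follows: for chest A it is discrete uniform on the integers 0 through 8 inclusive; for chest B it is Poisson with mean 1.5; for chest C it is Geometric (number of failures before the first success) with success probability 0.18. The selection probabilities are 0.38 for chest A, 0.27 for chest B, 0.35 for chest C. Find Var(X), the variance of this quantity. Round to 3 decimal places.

13.361

Per component, A: μ=4, E[X²]=22.6667; B: μ=1.5, E[X²]=3.75; C: μ=4.55556, E[X²]=46.0617.
E[X] = 0.38·4 + 0.27·1.5 + 0.35·4.55556 = 3.51944.
E[X²] = 0.38·22.6667 + 0.27·3.75 + 0.35·46.0617 = 25.7474.
Var(X) = E[X²] − (E[X])² = 25.7474 − 12.3865 = 13.3609.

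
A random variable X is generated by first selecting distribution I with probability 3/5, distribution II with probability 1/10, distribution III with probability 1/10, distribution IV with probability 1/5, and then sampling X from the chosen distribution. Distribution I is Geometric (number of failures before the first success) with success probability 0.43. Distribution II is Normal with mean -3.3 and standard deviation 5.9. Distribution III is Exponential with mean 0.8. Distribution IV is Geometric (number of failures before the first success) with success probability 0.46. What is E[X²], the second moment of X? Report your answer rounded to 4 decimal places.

For each component E[X²] = Var + (mean)², giving I: 4.83991; II: 45.7; III: 1.28; IV: 3.93006.
Overall E[X²] = 0.6·4.83991 + 0.1·45.7 + 0.1·1.28 + 0.2·3.93006 = 8.38796.

8.3880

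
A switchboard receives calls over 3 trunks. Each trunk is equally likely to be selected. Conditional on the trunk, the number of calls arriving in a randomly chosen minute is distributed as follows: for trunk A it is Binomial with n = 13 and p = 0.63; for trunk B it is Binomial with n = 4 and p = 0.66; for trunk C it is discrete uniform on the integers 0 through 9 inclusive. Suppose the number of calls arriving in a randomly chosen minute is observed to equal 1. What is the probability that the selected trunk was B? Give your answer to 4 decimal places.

Likelihoods P(X=1 | ·): A: 5.39144e-05; B: 0.103763; C: 0.1.
Posterior ∝ prior × likelihood. Numerator for B: 0.333333·0.103763 = 0.0345875.
Normalizing constant: 0.333333·5.39144e-05 + 0.333333·0.103763 + 0.333333·0.1 = 0.0679388.
P(B | observation) = 0.0345875 / 0.0679388 = 0.509098.

0.5091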